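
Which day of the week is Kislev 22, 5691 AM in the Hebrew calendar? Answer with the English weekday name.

This is JDN 2426323 (12 December 1930 Gregorian).
JDN 2426323 mod 7 = 4, and JDN 0 was a Monday, so this is a Friday.

Friday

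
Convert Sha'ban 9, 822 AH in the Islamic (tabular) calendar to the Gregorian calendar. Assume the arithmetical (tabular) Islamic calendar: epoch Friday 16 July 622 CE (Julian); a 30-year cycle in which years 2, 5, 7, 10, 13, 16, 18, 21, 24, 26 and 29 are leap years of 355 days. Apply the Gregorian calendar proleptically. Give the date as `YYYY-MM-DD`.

Both dates share Julian Day Number 2239590; in the Gregorian calendar that is 9 September 1419 CE.

1419-09-09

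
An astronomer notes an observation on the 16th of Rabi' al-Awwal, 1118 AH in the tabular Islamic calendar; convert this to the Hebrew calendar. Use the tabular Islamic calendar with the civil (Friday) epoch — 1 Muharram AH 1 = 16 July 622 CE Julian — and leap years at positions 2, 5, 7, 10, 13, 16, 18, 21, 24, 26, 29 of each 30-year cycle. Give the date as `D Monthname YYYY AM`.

Julian Day Number of the source date = 2344342.
Converting JDN 2344342 to the Hebrew calendar gives 16 Tammuz 5466 AM.

16 Tammuz 5466 AM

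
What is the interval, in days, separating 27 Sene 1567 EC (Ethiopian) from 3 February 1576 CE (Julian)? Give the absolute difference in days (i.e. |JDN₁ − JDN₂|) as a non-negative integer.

227

First date → JDN 2296498; second date → JDN 2296725.
The interval is |2296498 − 2296725| = 227 days.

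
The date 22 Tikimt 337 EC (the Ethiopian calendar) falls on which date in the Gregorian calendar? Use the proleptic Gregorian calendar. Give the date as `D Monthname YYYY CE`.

20 October 344 CE

Julian Day Number of the source date = 1846996.
Converting JDN 1846996 to the Gregorian calendar gives 20 October 344 CE.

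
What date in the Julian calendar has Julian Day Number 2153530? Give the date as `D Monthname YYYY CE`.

17 January 1184 CE

JDN 2153530 is 24 January 1184 in the proleptic Gregorian calendar.
In the Julian calendar that day is 17 January 1184 CE.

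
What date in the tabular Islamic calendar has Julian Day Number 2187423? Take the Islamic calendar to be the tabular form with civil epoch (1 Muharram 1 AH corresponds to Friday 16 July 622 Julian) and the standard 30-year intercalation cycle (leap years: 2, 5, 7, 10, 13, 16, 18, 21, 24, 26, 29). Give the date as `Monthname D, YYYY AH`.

JDN 2187423 is 9 November 1276 in the proleptic Gregorian calendar.
In the tabular Islamic calendar that day is Jumada al-Awwal 23, 675 AH.

Jumada al-Awwal 23, 675 AH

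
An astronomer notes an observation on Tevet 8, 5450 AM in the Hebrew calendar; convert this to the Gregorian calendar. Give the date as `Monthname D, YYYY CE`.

December 20, 1689 CE

Both dates share Julian Day Number 2338309; in the Gregorian calendar that is 20 December 1689 CE.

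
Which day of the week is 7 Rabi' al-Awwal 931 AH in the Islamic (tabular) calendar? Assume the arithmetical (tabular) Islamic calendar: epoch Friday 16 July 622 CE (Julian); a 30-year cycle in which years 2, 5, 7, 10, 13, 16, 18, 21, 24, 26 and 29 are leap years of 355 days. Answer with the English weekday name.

Monday

In the proleptic Gregorian calendar this is 12 January 1525 (JDN 2278066).
JDN 2278066 mod 7 = 0, and JDN 0 was a Monday, so this is a Monday.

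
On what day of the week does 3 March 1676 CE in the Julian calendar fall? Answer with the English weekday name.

Friday

This is JDN 2333279 (13 March 1676 Gregorian).
2333279 ≡ 4 (mod 7); counting from Monday = 0 gives Friday.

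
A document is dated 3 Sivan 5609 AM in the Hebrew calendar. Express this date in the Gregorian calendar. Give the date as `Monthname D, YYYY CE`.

May 24, 1849 CE

Julian Day Number of the source date = 2396537.
Converting JDN 2396537 to the Gregorian calendar gives 24 May 1849 CE.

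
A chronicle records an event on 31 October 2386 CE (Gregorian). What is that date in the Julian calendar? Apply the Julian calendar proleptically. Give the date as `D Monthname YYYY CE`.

The Julian–Gregorian offset here is 16 days (Julian trailing).
31 October 2386 Gregorian − 16 days → 15 October 2386 Julian.

15 October 2386 CE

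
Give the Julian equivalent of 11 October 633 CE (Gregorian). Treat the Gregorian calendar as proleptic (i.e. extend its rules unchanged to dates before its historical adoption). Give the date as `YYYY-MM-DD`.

The Julian–Gregorian offset here is 3 days (Julian trailing).
11 October 633 Gregorian − 3 days → 8 October 633 Julian.

0633-10-08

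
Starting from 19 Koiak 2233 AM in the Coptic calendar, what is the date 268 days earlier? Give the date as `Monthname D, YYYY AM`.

Paremhat 26, 2232 AM

Counting 268 days back from JDN 2640376 reaches JDN 2640108, which is Paremhat 26, 2232 AM.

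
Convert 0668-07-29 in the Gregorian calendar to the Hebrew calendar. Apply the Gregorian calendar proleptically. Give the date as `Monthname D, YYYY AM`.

Julian Day Number of the source date = 1965252.
Converting JDN 1965252 to the Hebrew calendar gives 12 Av 4428 AM.

Av 12, 4428 AM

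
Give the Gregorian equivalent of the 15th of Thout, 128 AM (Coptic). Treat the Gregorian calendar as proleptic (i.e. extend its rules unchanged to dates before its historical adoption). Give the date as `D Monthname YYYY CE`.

Julian Day Number of the source date = 1871431.
Converting JDN 1871431 to the Gregorian calendar gives 14 September 411 CE.

14 September 411 CE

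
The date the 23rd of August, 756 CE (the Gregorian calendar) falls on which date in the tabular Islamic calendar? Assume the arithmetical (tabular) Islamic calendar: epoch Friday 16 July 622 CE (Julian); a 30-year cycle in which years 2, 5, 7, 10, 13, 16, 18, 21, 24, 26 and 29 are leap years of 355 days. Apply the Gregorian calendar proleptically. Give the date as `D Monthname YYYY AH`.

Both dates share Julian Day Number 1997418; in the tabular Islamic calendar that is 17 Rabi' al-Awwal 139 AH.

17 Rabi' al-Awwal 139 AH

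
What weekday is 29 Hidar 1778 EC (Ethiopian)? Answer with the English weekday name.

In the Gregorian calendar this is 6 December 1785 (JDN 2373358).
2373358 ≡ 1 (mod 7); counting from Monday = 0 gives Tuesday.

Tuesday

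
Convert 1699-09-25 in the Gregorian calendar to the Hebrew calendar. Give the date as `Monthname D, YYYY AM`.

Julian Day Number of the source date = 2341875.
Converting JDN 2341875 to the Hebrew calendar gives 2 Tishrei 5460 AM.

Tishrei 2, 5460 AM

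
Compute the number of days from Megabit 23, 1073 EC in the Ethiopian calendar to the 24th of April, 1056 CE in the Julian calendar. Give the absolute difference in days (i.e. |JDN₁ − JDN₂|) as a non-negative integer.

First date → JDN 2115971; second date → JDN 2106876.
The interval is |2115971 − 2106876| = 9095 days.

9095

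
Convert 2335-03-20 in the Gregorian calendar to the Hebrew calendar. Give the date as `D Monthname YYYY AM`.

24 Adar 6095 AM

Julian Day Number of the source date = 2573979.
Converting JDN 2573979 to the Hebrew calendar gives 24 Adar 6095 AM.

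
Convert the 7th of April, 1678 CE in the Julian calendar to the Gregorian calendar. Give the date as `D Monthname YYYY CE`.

The Julian–Gregorian offset here is 10 days (Julian trailing).
7 April 1678 Julian + 10 days → 17 April 1678 Gregorian.

17 April 1678 CE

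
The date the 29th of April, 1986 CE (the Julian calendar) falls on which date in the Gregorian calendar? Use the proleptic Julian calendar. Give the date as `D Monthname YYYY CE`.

12 May 1986 CE

At this point the Julian calendar is 13 days behind the Gregorian.
29 April 1986 Julian + 13 days → 12 May 1986 Gregorian.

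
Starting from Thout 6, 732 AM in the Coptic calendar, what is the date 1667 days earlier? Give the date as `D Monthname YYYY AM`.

The starting date is JDN 2092033; 2092033 − 1667 = 2090366.
JDN 2090366 corresponds to 16 Meshir 727 AM.

16 Meshir 727 AM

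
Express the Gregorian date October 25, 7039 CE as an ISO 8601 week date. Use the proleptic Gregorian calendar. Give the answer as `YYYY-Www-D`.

7039-W43-5

The weekday is Friday (ISO weekday 5).
That Friday belongs to ISO week 43 of ISO year 7039.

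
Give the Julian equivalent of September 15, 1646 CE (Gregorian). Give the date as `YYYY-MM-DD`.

The Julian–Gregorian offset here is 10 days (Julian trailing).
15 September 1646 Gregorian − 10 days → 5 September 1646 Julian.

1646-09-05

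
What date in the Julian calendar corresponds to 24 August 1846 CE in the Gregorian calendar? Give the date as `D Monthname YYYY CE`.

12 August 1846 CE

At this point the Julian calendar is 12 days behind the Gregorian.
24 August 1846 Gregorian − 12 days → 12 August 1846 Julian.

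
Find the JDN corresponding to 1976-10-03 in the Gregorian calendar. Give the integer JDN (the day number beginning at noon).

JDN 2299161 is 15 October 1582 CE (Gregorian); the target day is +143894 days from there, so JDN = 2443055.

2443055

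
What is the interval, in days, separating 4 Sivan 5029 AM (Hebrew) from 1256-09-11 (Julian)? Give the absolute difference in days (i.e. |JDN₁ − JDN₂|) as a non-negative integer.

First date → JDN 2184686; second date → JDN 2180066.
The interval is |2184686 − 2180066| = 4620 days.

4620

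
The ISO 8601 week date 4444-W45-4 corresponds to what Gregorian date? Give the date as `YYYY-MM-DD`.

ISO week 1 of 4444 is the week containing the first Thursday of 4444.
Week 45, day 4 (Thursday) lands on 4444-11-10.

4444-11-10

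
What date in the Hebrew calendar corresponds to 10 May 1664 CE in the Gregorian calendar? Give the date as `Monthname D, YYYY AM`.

Julian Day Number of the source date = 2328954.
Converting JDN 2328954 to the Hebrew calendar gives 15 Iyar 5424 AM.

Iyar 15, 5424 AM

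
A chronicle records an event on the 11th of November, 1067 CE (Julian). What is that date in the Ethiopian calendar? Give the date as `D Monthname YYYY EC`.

14 Hidar 1060 EC

Both dates share Julian Day Number 2111094; in the Ethiopian calendar that is 14 Hidar 1060 EC.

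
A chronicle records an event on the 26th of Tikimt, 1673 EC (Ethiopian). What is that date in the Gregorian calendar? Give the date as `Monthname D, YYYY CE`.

November 2, 1680 CE

Both dates share Julian Day Number 2334974; in the Gregorian calendar that is 2 November 1680 CE.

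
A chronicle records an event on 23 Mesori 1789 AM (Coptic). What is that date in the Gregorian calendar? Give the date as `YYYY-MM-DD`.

2073-08-29

Julian Day Number of the source date = 2478449.
Converting JDN 2478449 to the Gregorian calendar gives 29 August 2073 CE.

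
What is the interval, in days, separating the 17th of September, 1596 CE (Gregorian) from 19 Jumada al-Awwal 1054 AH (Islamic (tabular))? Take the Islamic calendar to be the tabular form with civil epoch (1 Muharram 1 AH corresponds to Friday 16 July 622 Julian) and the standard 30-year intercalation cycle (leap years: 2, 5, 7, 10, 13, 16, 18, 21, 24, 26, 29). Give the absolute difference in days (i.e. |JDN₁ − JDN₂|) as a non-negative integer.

JDN of the first date = 2304247.
JDN of the second date = 2321724.
|2321724 − 2304247| = 17477.

17477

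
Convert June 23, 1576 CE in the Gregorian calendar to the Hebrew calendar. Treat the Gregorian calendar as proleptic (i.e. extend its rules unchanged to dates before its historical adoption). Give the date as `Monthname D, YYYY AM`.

Both dates share Julian Day Number 2296856; in the Hebrew calendar that is 16 Tammuz 5336 AM.

Tammuz 16, 5336 AM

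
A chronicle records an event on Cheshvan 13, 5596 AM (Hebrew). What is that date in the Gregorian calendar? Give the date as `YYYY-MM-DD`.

Both dates share Julian Day Number 2391588; in the Gregorian calendar that is 5 November 1835 CE.

1835-11-05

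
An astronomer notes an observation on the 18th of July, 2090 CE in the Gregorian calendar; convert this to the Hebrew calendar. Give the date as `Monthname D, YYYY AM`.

Julian Day Number of the source date = 2484616.
Converting JDN 2484616 to the Hebrew calendar gives 20 Tammuz 5850 AM.

Tammuz 20, 5850 AM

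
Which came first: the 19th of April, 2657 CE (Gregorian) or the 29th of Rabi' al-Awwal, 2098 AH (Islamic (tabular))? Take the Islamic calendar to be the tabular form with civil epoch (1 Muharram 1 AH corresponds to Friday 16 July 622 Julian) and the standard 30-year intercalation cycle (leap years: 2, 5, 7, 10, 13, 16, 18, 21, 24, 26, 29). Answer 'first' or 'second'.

first

First date → JDN 2691618; second date → JDN 2691634.
JDN 2691618 < JDN 2691634, so the first date is earlier.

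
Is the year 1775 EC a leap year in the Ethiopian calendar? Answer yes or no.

1775 mod 4 = 3; in the Ethiopian calendar a year is leap when year mod 4 = 3, so it is a leap year.

yes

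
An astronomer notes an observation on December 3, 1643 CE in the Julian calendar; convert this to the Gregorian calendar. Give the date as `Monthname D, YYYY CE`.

For dates in this range the Gregorian date is 10 days ahead of the Julian.
3 December 1643 Julian + 10 days → 13 December 1643 Gregorian.

December 13, 1643 CE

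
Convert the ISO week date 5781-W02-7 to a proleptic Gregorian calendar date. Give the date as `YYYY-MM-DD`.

ISO week 1 of 5781 is the week containing the first Thursday of 5781.
Week 2, day 7 (Sunday) lands on 5781-01-14.

5781-01-14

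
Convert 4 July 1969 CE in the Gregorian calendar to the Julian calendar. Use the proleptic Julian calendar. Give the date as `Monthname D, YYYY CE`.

At this point the Julian calendar is 13 days behind the Gregorian.
4 July 1969 Gregorian − 13 days → 21 June 1969 Julian.

June 21, 1969 CE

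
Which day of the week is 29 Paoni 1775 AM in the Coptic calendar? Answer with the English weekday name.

Sunday

This is JDN 2473281 (6 July 2059 Gregorian).
2473281 ≡ 6 (mod 7); counting from Monday = 0 gives Sunday.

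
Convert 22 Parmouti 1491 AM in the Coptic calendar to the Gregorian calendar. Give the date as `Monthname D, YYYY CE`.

April 28, 1775 CE

Julian Day Number of the source date = 2369483.
Converting JDN 2369483 to the Gregorian calendar gives 28 April 1775 CE.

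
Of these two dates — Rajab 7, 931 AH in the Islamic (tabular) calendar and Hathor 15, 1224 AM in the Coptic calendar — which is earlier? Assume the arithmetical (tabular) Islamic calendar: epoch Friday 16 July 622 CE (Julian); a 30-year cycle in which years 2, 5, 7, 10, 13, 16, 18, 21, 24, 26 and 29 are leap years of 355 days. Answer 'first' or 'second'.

second

The two dates have Julian Day Numbers 2278184 and 2271805 respectively.
Since 2271805 < 2278184, the second date comes first.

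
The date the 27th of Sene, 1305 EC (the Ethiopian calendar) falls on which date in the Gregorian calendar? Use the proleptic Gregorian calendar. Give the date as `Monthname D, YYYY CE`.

June 29, 1313 CE

Julian Day Number of the source date = 2200803.
Converting JDN 2200803 to the Gregorian calendar gives 29 June 1313 CE.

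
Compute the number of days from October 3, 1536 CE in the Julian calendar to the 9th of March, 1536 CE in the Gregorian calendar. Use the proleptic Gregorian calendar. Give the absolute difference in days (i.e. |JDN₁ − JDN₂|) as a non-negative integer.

218

First date → JDN 2282358; second date → JDN 2282140.
The interval is |2282358 − 2282140| = 218 days.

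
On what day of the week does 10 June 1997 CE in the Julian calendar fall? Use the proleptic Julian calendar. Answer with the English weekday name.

Monday

This is JDN 2450623 (23 June 1997 Gregorian).
JDN 2450623 mod 7 = 0, and JDN 0 was a Monday, so this is a Monday.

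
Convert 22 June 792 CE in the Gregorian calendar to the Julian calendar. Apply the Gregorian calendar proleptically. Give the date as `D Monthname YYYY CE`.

At this point the Julian calendar is 4 days behind the Gregorian.
22 June 792 Gregorian − 4 days → 18 June 792 Julian.

18 June 792 CE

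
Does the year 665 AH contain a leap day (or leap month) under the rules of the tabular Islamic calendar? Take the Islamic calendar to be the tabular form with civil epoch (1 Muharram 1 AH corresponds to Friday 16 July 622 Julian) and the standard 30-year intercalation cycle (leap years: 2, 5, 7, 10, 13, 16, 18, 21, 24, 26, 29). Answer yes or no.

Year 665 AH is year 5 of its 30-year cycle; leap positions are 2, 5, 7, 10, 13, 16, 18, 21, 24, 26, 29, so it is a leap year (355 days).

yes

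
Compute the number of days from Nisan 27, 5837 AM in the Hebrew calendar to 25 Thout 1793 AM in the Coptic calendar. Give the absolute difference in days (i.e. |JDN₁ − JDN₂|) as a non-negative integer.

197

JDN of the first date = 2479779.
JDN of the second date = 2479582.
|2479582 − 2479779| = 197.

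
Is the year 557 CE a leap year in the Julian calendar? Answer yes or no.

557 mod 4 = 1, so it is a common year in the Julian calendar.

no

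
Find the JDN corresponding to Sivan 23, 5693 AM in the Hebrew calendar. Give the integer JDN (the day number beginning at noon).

Equivalently 17 June 1933 (Gregorian).
JDN 2451545 is 1 January 2000 CE (Gregorian); the target day is −24304 days from there, so JDN = 2427241.

2427241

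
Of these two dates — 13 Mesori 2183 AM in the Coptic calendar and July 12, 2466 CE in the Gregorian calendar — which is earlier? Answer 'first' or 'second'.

Converting both to JDN: 2622347 vs 2621941; the smaller is the second.

second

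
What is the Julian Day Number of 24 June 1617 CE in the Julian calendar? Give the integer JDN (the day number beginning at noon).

In the Gregorian calendar the same day is 4 July 1617.
JDN 2299161 is 15 October 1582 CE (Gregorian); the target day is +12681 days from there, so JDN = 2311842.

2311842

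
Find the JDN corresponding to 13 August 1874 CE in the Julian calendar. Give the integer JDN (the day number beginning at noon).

Equivalently 25 August 1874 (Gregorian).
JDN 2451545 is 1 January 2000 CE (Gregorian); the target day is −45784 days from there, so JDN = 2405761.

2405761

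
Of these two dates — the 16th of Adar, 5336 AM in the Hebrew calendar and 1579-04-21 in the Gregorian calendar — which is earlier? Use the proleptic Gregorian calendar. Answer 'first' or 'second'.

The two dates have Julian Day Numbers 2296738 and 2297888 respectively.
Since 2296738 < 2297888, the first date comes first.

first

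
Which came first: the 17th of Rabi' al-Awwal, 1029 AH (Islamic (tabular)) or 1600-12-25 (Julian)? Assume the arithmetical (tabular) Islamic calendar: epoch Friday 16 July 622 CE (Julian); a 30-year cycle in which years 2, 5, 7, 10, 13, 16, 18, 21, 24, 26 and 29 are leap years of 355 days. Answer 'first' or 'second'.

second

The two dates have Julian Day Numbers 2312804 and 2305817 respectively.
Since 2305817 < 2312804, the second date comes first.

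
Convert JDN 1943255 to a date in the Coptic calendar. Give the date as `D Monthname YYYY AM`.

JDN 1943255 is 8 May 608 in the proleptic Gregorian calendar.
In the Coptic calendar that day is 10 Pashons 324 AM.

10 Pashons 324 AM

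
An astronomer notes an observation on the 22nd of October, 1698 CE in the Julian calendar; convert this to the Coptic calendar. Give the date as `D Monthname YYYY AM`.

Both dates share Julian Day Number 2341547; in the Coptic calendar that is 25 Paopi 1415 AM.

25 Paopi 1415 AM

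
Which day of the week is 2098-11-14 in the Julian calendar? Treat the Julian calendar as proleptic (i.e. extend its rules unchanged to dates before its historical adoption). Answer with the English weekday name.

Thursday

Equivalently 27 November 2098 Gregorian, JDN 2487670.
Since JDN mod 7 = 3 (0 = Monday), the day is Thursday.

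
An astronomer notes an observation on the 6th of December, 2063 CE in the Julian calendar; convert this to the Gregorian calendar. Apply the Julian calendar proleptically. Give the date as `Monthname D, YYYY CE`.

December 19, 2063 CE

For dates in this range the Gregorian date is 13 days ahead of the Julian.
6 December 2063 Julian + 13 days → 19 December 2063 Gregorian.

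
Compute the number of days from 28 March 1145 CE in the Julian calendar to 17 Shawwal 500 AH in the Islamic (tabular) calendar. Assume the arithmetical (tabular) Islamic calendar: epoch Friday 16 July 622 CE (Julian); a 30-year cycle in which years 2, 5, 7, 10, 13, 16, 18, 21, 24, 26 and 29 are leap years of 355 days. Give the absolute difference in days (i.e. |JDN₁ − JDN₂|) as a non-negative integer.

13805

First date → JDN 2139356; second date → JDN 2125551.
The interval is |2139356 − 2125551| = 13805 days.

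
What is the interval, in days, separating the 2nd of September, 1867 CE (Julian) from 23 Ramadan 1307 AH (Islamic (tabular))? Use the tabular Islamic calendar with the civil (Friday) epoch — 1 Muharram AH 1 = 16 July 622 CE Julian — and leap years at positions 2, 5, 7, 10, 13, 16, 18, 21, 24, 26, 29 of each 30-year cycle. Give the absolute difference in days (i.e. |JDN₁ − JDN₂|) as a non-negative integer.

8277

JDN of the first date = 2403224.
JDN of the second date = 2411501.
|2411501 − 2403224| = 8277.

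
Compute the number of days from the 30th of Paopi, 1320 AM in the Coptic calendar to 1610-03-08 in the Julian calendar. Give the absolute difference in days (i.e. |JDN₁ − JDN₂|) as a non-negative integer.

First date → JDN 2306854; second date → JDN 2309177.
The interval is |2306854 − 2309177| = 2323 days.

2323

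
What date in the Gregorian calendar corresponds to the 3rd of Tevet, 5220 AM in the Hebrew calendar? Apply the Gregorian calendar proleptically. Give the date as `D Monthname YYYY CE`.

Julian Day Number of the source date = 2254289.
Converting JDN 2254289 to the Gregorian calendar gives 7 December 1459 CE.

7 December 1459 CE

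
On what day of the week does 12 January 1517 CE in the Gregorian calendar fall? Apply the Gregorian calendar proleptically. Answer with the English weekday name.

2275144 ≡ 4 (mod 7); counting from Monday = 0 gives Friday.

Friday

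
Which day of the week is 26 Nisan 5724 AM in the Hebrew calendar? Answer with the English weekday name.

Wednesday

Equivalently 8 April 1964 Gregorian, JDN 2438494.
Since JDN mod 7 = 2 (0 = Monday), the day is Wednesday.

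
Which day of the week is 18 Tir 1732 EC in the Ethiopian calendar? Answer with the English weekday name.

Monday

This is JDN 2356606 (25 January 1740 Gregorian).
Since JDN mod 7 = 0 (0 = Monday), the day is Monday.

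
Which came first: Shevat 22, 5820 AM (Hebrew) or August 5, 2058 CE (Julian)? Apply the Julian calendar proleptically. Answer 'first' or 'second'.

second

Converting both to JDN: 2473483 vs 2472959; the smaller is the second.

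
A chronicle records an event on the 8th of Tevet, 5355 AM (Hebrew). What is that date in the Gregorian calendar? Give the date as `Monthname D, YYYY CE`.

Julian Day Number of the source date = 2303610.
Converting JDN 2303610 to the Gregorian calendar gives 20 December 1594 CE.

December 20, 1594 CE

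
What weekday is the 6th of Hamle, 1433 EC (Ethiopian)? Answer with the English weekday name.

This is JDN 2247564 (9 July 1441 Gregorian).
JDN 2247564 mod 7 = 4, and JDN 0 was a Monday, so this is a Friday.

Friday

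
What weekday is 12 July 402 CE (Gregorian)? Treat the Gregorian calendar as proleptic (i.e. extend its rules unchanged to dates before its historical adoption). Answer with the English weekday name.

Since JDN mod 7 = 4 (0 = Monday), the day is Friday.

Friday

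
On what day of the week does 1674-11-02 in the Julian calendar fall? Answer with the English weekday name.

Monday

In the Gregorian calendar this is 12 November 1674 (JDN 2332792).
Since JDN mod 7 = 0 (0 = Monday), the day is Monday.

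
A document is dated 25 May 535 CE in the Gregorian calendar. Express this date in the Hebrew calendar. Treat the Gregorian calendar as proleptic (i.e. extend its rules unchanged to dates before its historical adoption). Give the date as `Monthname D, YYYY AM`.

Both dates share Julian Day Number 1916609; in the Hebrew calendar that is 6 Sivan 4295 AM.

Sivan 6, 4295 AM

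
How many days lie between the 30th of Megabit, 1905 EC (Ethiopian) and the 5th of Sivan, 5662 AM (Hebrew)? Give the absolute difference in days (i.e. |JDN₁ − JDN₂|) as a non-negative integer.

3955

JDN of the first date = 2419866.
JDN of the second date = 2415911.
|2415911 − 2419866| = 3955.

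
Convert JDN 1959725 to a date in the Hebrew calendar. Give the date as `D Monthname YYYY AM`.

The proleptic Gregorian equivalent of JDN 1959725 is 11 June 653.
In the Hebrew calendar that day is 7 Tammuz 4413 AM.

7 Tammuz 4413 AM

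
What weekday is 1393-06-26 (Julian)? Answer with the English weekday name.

Thursday

This is JDN 2230028 (4 July 1393 Gregorian).
JDN 2230028 mod 7 = 3, and JDN 0 was a Monday, so this is a Thursday.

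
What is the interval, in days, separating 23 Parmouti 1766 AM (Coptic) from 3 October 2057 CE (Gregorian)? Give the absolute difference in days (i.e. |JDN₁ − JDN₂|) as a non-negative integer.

2712

First date → JDN 2469928; second date → JDN 2472640.
The interval is |2469928 − 2472640| = 2712 days.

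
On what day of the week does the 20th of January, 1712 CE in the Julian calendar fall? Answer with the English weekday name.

Sunday

This is JDN 2346385 (31 January 1712 Gregorian).
Since JDN mod 7 = 6 (0 = Monday), the day is Sunday.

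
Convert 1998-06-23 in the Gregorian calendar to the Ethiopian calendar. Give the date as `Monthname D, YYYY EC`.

Both dates share Julian Day Number 2450988; in the Ethiopian calendar that is 16 Sene 1990 EC.

Sene 16, 1990 EC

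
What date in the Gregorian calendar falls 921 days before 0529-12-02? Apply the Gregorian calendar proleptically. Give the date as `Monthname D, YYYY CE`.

May 26, 527 CE

The starting date is JDN 1914609; 1914609 − 921 = 1913688.
JDN 1913688 corresponds to May 26, 527 CE.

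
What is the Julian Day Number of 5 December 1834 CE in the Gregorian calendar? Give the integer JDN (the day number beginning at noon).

JDN 2451545 is 1 January 2000 CE (Gregorian); the target day is −60292 days from there, so JDN = 2391253.

2391253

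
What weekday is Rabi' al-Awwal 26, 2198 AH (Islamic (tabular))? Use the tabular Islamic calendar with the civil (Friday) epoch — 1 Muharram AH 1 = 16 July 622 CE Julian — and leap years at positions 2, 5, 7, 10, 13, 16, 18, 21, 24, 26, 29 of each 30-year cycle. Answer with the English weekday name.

Equivalently 11 May 2754 Gregorian, JDN 2727068.
JDN 2727068 mod 7 = 1, and JDN 0 was a Monday, so this is a Tuesday.

Tuesday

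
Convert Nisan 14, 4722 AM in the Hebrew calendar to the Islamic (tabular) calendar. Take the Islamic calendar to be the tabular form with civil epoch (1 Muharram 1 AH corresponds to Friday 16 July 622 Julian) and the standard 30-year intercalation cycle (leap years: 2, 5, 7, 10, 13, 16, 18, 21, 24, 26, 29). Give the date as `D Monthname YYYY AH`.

12 Safar 351 AH

The source date corresponds to 27 March 962 in the proleptic Gregorian calendar (JDN 2072509).
That day falls on 12 Safar 351 AH in the tabular Islamic calendar.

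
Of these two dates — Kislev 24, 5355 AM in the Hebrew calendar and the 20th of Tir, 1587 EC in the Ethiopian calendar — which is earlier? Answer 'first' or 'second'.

Converting both to JDN: 2303596 vs 2303646; the smaller is the first.

first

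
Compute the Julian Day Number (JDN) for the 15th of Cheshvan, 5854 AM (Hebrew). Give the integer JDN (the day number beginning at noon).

2485821

Equivalently 4 November 2093 (Gregorian).
JDN 2400001 is 17 November 1858 CE (Gregorian), MJD 0; the target day is +85820 days from there, so JDN = 2485821.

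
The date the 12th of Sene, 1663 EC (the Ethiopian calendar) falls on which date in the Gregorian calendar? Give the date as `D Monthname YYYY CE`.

16 June 1671 CE

Both dates share Julian Day Number 2331547; in the Gregorian calendar that is 16 June 1671 CE.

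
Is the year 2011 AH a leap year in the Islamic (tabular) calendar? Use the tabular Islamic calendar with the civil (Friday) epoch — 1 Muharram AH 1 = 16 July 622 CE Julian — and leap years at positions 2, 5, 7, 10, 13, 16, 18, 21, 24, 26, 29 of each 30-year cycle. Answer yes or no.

Year 2011 AH is year 1 of its 30-year cycle; leap positions are 2, 5, 7, 10, 13, 16, 18, 21, 24, 26, 29, so it is a common year (354 days).

no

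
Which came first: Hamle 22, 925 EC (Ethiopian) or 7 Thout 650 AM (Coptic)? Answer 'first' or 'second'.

first

Converting both to JDN: 2062033 vs 2062083; the smaller is the first.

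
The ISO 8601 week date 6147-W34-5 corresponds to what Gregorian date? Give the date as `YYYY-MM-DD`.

ISO week 1 of 6147 is the week containing the first Thursday of 6147.
Week 34, day 5 (Friday) lands on 6147-08-25.

6147-08-25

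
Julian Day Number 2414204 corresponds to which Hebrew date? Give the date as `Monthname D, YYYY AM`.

Tishrei 10, 5658 AM

The Gregorian equivalent of JDN 2414204 is 6 October 1897.
In the Hebrew calendar that day is Tishrei 10, 5658 AM.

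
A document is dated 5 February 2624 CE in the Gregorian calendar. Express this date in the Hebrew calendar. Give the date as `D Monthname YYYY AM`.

Both dates share Julian Day Number 2679491; in the Hebrew calendar that is 24 Shevat 6384 AM.

24 Shevat 6384 AM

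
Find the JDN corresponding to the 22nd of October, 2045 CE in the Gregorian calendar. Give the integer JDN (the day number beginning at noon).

2468276

JDN 2451545 is 1 January 2000 CE (Gregorian); the target day is +16731 days from there, so JDN = 2468276.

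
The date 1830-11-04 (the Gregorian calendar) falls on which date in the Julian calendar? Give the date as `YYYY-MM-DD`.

At this point the Julian calendar is 12 days behind the Gregorian.
4 November 1830 Gregorian − 12 days → 23 October 1830 Julian.

1830-10-23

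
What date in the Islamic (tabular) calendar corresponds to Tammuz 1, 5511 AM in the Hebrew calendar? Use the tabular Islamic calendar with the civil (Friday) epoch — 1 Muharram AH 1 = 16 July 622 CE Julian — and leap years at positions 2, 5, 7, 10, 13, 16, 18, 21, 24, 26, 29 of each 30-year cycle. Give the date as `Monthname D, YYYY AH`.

The source date corresponds to 24 June 1751 in the Gregorian calendar (JDN 2360774).
That day falls on 30 Rajab 1164 AH in the tabular Islamic calendar.

Rajab 30, 1164 AH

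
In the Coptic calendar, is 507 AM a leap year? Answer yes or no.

507 mod 4 = 3; in the Coptic calendar a year is leap when year mod 4 = 3, so it is a leap year.

yes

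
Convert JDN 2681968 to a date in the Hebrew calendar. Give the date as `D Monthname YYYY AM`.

The Gregorian equivalent of JDN 2681968 is 17 November 2630.
In the Hebrew calendar that day is 19 Cheshvan 6391 AM.

19 Cheshvan 6391 AM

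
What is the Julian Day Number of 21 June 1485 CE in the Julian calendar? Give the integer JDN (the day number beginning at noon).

In the proleptic Gregorian calendar the same day is 30 June 1485.
JDN 2400001 is 17 November 1858 CE (Gregorian), MJD 0; the target day is −136375 days from there, so JDN = 2263626.

2263626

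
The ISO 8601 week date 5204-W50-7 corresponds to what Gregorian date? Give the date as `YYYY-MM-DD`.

5204-12-12

ISO week 1 of 5204 is the week containing the first Thursday of 5204.
Week 50, day 7 (Sunday) lands on 5204-12-12.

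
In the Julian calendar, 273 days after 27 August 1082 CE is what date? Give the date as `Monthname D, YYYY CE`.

May 27, 1083 CE

Counting 273 days forward from JDN 2116497 reaches JDN 2116770, which is May 27, 1083 CE.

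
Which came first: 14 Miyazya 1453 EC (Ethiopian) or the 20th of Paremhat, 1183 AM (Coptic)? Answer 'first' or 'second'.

Converting both to JDN: 2254787 vs 2256954; the smaller is the first.

first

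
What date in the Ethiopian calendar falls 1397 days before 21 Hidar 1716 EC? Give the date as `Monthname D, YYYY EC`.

Tir 25, 1712 EC

Counting 1397 days back from JDN 2350705 reaches JDN 2349308, which is Tir 25, 1712 EC.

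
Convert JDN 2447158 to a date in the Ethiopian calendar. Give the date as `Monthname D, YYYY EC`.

Tahsas 18, 1980 EC

JDN 2447158 is 28 December 1987 in the Gregorian calendar.
In the Ethiopian calendar that day is Tahsas 18, 1980 EC.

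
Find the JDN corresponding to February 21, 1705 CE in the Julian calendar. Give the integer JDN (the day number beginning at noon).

2343861

In the Gregorian calendar the same day is 4 March 1705.
JDN 2400001 is 17 November 1858 CE (Gregorian), MJD 0; the target day is −56140 days from there, so JDN = 2343861.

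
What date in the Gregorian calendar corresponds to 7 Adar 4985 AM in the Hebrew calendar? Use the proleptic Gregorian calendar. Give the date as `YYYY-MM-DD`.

Both dates share Julian Day Number 2168536; in the Gregorian calendar that is 23 February 1225 CE.

1225-02-23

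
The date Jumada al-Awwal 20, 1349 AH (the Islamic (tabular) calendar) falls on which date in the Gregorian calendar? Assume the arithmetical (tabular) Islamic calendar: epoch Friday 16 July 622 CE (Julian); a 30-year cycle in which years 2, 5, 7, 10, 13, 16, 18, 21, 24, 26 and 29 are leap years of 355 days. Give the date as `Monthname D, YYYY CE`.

Julian Day Number of the source date = 2426263.
Converting JDN 2426263 to the Gregorian calendar gives 13 October 1930 CE.

October 13, 1930 CE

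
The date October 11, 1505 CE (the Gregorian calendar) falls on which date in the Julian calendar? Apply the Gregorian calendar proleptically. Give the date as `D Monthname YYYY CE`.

For dates in this range the Gregorian date is 10 days ahead of the Julian.
11 October 1505 Gregorian − 10 days → 1 October 1505 Julian.

1 October 1505 CE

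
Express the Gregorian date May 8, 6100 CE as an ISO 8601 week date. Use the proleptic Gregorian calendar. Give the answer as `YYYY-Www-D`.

6100-W18-6

The weekday is Saturday (ISO weekday 6).
That Saturday belongs to ISO week 18 of ISO year 6100.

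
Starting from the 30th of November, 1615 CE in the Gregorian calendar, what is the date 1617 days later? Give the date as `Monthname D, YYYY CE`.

Counting 1617 days forward from JDN 2311260 reaches JDN 2312877, which is May 4, 1620 CE.

May 4, 1620 CE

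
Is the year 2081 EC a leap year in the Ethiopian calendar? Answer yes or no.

no

2081 mod 4 = 1; in the Ethiopian calendar a year is leap when year mod 4 = 3, so it is a common year.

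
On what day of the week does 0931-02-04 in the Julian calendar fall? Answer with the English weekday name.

Friday

Equivalently 9 February 931 Gregorian, JDN 2061140.
JDN 2061140 mod 7 = 4, and JDN 0 was a Monday, so this is a Friday.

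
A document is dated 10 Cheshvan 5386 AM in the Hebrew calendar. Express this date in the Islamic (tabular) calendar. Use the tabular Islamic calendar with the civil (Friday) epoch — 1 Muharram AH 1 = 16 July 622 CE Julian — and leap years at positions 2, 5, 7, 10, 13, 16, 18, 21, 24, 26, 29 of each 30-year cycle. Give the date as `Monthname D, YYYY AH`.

Both dates share Julian Day Number 2314893; in the tabular Islamic calendar that is 9 Safar 1035 AH.

Safar 9, 1035 AH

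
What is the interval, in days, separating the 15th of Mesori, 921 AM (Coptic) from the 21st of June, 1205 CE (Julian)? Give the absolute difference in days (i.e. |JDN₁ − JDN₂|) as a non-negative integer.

JDN of the first date = 2161404.
JDN of the second date = 2161356.
|2161356 − 2161404| = 48.

48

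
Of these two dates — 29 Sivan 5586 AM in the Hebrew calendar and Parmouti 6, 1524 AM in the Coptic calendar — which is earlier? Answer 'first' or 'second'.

Converting both to JDN: 2388177 vs 2381521; the smaller is the second.

second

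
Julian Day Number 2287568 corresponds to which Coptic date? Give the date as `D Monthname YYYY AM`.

The proleptic Gregorian equivalent of JDN 2287568 is 18 January 1551.
In the Coptic calendar that day is 13 Tobi 1267 AM.

13 Tobi 1267 AM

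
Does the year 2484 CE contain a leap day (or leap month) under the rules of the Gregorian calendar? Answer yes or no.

yes

2484 is divisible by 4 and not by 100, so it is a leap year.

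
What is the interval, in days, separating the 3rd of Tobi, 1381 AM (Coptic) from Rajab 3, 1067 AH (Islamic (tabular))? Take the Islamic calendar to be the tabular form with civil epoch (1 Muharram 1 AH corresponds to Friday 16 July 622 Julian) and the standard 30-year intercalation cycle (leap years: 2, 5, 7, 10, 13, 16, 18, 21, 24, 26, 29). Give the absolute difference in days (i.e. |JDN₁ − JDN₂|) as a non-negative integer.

First date → JDN 2329197; second date → JDN 2326374.
The interval is |2329197 − 2326374| = 2823 days.

2823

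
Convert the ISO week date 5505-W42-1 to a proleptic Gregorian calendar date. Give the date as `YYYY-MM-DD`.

5505-10-16

ISO week 1 of 5505 is the week containing the first Thursday of 5505.
Week 42, day 1 (Monday) lands on 5505-10-16.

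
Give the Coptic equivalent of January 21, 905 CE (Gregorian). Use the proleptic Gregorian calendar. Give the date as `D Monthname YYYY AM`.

Julian Day Number of the source date = 2051625.
Converting JDN 2051625 to the Coptic calendar gives 21 Tobi 621 AM.

21 Tobi 621 AM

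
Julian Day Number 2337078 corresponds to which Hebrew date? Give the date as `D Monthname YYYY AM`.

JDN 2337078 is 7 August 1686 in the Gregorian calendar.
In the Hebrew calendar that day is 17 Av 5446 AM.

17 Av 5446 AM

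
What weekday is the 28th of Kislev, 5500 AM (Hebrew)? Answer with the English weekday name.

This is JDN 2356579 (29 December 1739 Gregorian).
JDN 2356579 mod 7 = 1, and JDN 0 was a Monday, so this is a Tuesday.

Tuesday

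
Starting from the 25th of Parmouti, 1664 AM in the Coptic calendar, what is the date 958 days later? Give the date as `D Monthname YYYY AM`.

8 Koiak 1667 AM

The starting date is JDN 2432675; 2432675 + 958 = 2433633.
JDN 2433633 corresponds to 8 Koiak 1667 AM.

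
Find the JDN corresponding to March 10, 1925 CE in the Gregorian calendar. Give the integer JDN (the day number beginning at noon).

2424220

JDN 2400001 is 17 November 1858 CE (Gregorian), MJD 0; the target day is +24219 days from there, so JDN = 2424220.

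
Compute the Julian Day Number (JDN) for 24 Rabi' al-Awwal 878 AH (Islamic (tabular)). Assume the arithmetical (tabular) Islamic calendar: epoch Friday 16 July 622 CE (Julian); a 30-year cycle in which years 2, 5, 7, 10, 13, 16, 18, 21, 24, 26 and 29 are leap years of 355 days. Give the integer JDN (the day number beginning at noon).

Equivalently 28 August 1473 (proleptic Gregorian).
JDN 2451545 is 1 January 2000 CE (Gregorian); the target day is −192243 days from there, so JDN = 2259302.

2259302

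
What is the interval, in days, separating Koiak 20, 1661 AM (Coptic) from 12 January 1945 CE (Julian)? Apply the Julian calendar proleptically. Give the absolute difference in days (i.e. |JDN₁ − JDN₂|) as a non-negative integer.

27

JDN of the first date = 2431454.
JDN of the second date = 2431481.
|2431481 − 2431454| = 27.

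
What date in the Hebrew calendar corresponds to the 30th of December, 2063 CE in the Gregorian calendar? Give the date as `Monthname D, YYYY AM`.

Tevet 10, 5824 AM

Both dates share Julian Day Number 2474919; in the Hebrew calendar that is 10 Tevet 5824 AM.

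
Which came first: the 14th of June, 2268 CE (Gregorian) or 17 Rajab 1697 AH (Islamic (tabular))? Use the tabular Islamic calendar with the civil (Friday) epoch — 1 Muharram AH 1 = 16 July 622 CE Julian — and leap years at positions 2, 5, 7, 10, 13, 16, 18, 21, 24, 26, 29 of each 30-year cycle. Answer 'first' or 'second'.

first

The two dates have Julian Day Numbers 2549595 and 2549639 respectively.
Since 2549595 < 2549639, the first date comes first.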